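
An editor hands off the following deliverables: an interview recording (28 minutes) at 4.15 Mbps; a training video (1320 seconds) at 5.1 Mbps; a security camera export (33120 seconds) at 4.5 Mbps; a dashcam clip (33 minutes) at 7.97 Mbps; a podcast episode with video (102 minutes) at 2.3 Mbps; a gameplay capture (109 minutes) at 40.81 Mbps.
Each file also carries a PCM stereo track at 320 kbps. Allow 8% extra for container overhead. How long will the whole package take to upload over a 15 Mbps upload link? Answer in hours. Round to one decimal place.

9.5 hours

Audio: 320 kbps = 0.320 Mbps.
interview recording: 4.470 Mbps × 1680 s × 1.08 = 8110.4 Mb
training video: 5.420 Mbps × 1320 s × 1.08 = 7726.8 Mb
security camera export: 4.820 Mbps × 33120 s × 1.08 = 172409.5 Mb
dashcam clip: 8.290 Mbps × 1980 s × 1.08 = 17727.3 Mb
podcast episode with video: 2.620 Mbps × 6120 s × 1.08 = 17317.2 Mb
gameplay capture: 41.130 Mbps × 6540 s × 1.08 = 290509.4 Mb
Total: 513800.5 Mb = 64225.1 MB.
At 15 Mbps: 513800.5 / 15 = 34253 s ≈ 9.51 hours.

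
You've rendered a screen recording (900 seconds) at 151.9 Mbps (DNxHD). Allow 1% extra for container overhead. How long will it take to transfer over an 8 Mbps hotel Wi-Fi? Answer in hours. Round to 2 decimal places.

4.79 hours

File: 151.900 Mbps × 900 s = 136710.0 Mb.
With 1% container overhead: ×1.01. → 138077.1 Mb.
At 8 Mbps: 138077.1 / 8 = 17259.6 s ≈ 4.79 hours.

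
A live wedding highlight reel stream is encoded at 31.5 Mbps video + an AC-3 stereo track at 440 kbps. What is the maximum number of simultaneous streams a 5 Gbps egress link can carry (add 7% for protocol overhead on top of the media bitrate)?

Audio: 440 kbps = 0.440 Mbps.
Per-viewer media rate: 31.940 Mbps.
On the wire with 7% overhead: 34.176 Mbps.
5 Gbps = 5,000 Mbps; 5,000 / 34.176 = 146.30 → 146 viewers.

146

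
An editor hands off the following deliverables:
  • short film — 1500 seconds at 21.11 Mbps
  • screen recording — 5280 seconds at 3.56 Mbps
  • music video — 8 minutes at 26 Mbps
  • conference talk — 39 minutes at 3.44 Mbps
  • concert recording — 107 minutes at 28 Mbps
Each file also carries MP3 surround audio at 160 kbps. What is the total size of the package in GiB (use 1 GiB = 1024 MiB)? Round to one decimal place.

29.5 GiB

Audio: 160 kbps = 0.160 Mbps.
short film: 21.270 Mbps × 1500 s = 31905.0 Mb
screen recording: 3.720 Mbps × 5280 s = 19641.6 Mb
music video: 26.160 Mbps × 480 s = 12556.8 Mb
conference talk: 3.600 Mbps × 2340 s = 8424.0 Mb
concert recording: 28.160 Mbps × 6420 s = 180787.2 Mb
Total: 253314.6 Mb = 31664.3 MB.
= 29.49 GiB.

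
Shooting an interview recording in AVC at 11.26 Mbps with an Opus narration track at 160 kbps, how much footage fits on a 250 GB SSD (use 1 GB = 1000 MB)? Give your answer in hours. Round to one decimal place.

48.6 hours

Audio: 160 kbps = 0.160 Mbps.
Total bitrate: 11.26 + 0.160 = 11.420 Mbps.
Capacity: 250 GB = 2,000,000 Mb.
Recording time: 2,000,000 / 11.420 = 175,131 s ≈ 48.6 hours.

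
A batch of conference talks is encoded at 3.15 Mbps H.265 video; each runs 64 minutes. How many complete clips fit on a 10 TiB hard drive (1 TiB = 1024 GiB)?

64 min = 3840 s
Per item: 3.150 Mbps × 3840 s = 12,096 Mb = 1,512 MB.
Capacity: 10 TiB = 87,960,930 Mb; 7271.90 items → 7271 complete.

7271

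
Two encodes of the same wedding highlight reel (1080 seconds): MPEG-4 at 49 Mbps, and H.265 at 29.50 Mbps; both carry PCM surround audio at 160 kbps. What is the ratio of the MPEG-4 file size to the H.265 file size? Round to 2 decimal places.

1.66

Audio: 160 kbps = 0.160 Mbps.
MPEG-4: 49.160 Mbps × 1080 s = 53092.8 Mb = 6.181 GiB.
H.265: 29.660 Mbps × 1080 s = 32032.8 Mb = 3.729 GiB.
Ratio: 6.181 / 3.729 = 1.657.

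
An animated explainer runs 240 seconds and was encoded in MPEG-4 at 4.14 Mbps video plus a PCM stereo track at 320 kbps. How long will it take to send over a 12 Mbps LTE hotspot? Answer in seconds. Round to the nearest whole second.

89 seconds

Audio: 320 kbps = 0.320 Mbps.
Total bitrate: 4.460 Mbps.
File: 4.460 Mbps × 240 s = 1070.4 Mb.
At 12 Mbps: 1070.4 / 12 = 89.2 s ≈ 89.2 seconds.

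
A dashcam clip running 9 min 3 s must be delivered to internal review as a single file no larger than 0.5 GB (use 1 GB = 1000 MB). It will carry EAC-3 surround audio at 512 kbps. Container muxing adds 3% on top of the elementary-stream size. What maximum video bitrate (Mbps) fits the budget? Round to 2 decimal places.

Budget: 0.5 GB = 4000.0 Mb.
Stream payload after overhead: 4000.0 / 1.03 = 3883.5 Mb.
9 min 3 s = 543 s
Total bitrate budget: 3883.5 Mb / 543 s = 7.152 Mbps.
Audio: 512 kbps = 0.512 Mbps.
Video: 7.152 − 0.512 = 6.640 Mbps.

6.64 Mbps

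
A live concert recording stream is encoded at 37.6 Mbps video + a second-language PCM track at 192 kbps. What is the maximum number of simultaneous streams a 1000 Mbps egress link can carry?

26

Audio: 192 kbps = 0.192 Mbps.
Per-viewer media rate: 37.792 Mbps.
1000 Mbps = 1,000 Mbps; 1,000 / 37.792 = 26.46 → 26 viewers.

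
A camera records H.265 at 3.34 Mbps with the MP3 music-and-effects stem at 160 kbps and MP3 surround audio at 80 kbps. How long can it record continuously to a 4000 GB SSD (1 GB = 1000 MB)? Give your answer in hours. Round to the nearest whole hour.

2483 hours

Audio total: 160 + 80 = 240 kbps = 0.240 Mbps.
Total bitrate: 3.34 + 0.240 = 3.580 Mbps.
Capacity: 4000 GB = 32,000,000 Mb.
Recording time: 32,000,000 / 3.580 = 8,938,547 s ≈ 2,483 hours.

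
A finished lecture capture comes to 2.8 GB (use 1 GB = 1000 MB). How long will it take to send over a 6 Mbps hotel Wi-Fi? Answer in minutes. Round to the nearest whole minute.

62 minutes

File: 2.8 GB = 22400.0 Mb.
At 6 Mbps: 22400.0 / 6 = 3733.3 s ≈ 62.2 minutes.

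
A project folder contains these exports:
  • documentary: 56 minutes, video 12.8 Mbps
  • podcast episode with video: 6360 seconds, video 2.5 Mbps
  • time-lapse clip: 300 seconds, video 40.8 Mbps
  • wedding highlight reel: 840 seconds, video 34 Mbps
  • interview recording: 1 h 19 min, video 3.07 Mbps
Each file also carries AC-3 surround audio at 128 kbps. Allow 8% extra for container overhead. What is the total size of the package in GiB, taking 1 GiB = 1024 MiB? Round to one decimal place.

14.6 GiB

Audio: 128 kbps = 0.128 Mbps.
documentary: 12.928 Mbps × 3360 s × 1.08 = 46913.1 Mb
podcast episode with video: 2.628 Mbps × 6360 s × 1.08 = 18051.2 Mb
time-lapse clip: 40.928 Mbps × 300 s × 1.08 = 13260.7 Mb
wedding highlight reel: 34.128 Mbps × 840 s × 1.08 = 30960.9 Mb
interview recording: 3.198 Mbps × 4740 s × 1.08 = 16371.2 Mb
Total: 125557.1 Mb = 15694.6 MB.
= 14.62 GiB.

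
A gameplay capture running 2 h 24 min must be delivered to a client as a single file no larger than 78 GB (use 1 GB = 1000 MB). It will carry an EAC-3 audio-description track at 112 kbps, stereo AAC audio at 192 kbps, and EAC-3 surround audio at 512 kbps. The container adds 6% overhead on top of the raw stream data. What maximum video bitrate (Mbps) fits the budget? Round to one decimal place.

67.3 Mbps

Budget: 78 GB = 624000.0 Mb.
Stream payload after overhead: 624000.0 / 1.06 = 588679.2 Mb.
2 h 24 min = 144 min = 8640 s
Total bitrate budget: 588679.2 Mb / 8640 s = 68.134 Mbps.
Audio total: 112 + 192 + 512 = 816 kbps = 0.816 Mbps.
Video: 68.134 − 0.816 = 67.318 Mbps.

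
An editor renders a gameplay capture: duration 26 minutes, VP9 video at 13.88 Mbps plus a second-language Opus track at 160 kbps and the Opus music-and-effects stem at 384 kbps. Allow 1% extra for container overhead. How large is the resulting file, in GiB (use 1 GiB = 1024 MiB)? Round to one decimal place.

2.6 GiB

26 min = 1560 s
Audio total: 160 + 384 = 544 kbps = 0.544 Mbps.
Total bitrate: 13.88 + 0.544 = 14.424 Mbps.
Stream data: 14.424 Mbps × 1560 s = 22501.4 Mb.
With 1% container overhead: ×1.01.
22,726 Mb = 2,840,806,800 bytes ÷ 1,073,741,824 = 2.646 GiB.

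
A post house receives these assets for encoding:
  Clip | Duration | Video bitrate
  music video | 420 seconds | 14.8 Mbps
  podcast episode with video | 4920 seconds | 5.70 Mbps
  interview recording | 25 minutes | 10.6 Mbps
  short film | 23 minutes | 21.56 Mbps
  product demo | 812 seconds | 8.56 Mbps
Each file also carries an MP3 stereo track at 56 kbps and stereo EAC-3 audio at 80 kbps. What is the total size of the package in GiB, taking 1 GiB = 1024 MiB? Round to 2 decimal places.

Audio total: 56 + 80 = 136 kbps = 0.136 Mbps.
music video: 14.936 Mbps × 420 s = 6273.1 Mb
podcast episode with video: 5.836 Mbps × 4920 s = 28713.1 Mb
interview recording: 10.736 Mbps × 1500 s = 16104.0 Mb
short film: 21.696 Mbps × 1380 s = 29940.5 Mb
product demo: 8.696 Mbps × 812 s = 7061.2 Mb
Total: 88091.9 Mb = 11011.5 MB.
= 10.26 GiB.

10.26 GiB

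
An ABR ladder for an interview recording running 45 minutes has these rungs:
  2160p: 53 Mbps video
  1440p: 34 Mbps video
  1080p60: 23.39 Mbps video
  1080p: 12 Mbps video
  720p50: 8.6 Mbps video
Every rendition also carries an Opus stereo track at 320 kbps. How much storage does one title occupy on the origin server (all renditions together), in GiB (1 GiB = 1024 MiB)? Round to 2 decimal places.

45 min = 2700 s
Audio: 320 kbps = 0.320 Mbps.
Sum of rendition bitrates: (53+0.320) + (34+0.320) + (23.39+0.320) + (12+0.320) + (8.6+0.320) = 132.590 Mbps.
× 2700 s = 357,993 Mb = 44,749 MB = 41.68 GiB.

41.68 GiB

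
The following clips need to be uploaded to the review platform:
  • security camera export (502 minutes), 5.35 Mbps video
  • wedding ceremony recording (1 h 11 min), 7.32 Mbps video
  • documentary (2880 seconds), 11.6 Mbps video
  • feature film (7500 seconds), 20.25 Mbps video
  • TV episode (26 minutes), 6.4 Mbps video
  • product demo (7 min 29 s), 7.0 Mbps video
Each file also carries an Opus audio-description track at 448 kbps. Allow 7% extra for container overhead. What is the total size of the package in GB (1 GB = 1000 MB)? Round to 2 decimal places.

Audio: 448 kbps = 0.448 Mbps.
security camera export: 5.798 Mbps × 30120 s × 1.07 = 186860.3 Mb
wedding ceremony recording: 7.768 Mbps × 4260 s × 1.07 = 35408.1 Mb
documentary: 12.048 Mbps × 2880 s × 1.07 = 37127.1 Mb
feature film: 20.698 Mbps × 7500 s × 1.07 = 166101.5 Mb
TV episode: 6.848 Mbps × 1560 s × 1.07 = 11430.7 Mb
product demo: 7.448 Mbps × 449 s × 1.07 = 3578.2 Mb
Total: 440505.9 Mb = 55063.2 MB.
= 55.06 GB.

55.06 GB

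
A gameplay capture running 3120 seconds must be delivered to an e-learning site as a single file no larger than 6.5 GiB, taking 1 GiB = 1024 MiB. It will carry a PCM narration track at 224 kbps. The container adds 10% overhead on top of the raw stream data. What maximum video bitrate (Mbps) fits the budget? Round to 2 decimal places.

Budget: 6.5 GiB = 55834.6 Mb.
Stream payload after overhead: 55834.6 / 1.10 = 50758.7 Mb.
Total bitrate budget: 50758.7 Mb / 3120 s = 16.269 Mbps.
Audio: 224 kbps = 0.224 Mbps.
Video: 16.269 − 0.224 = 16.045 Mbps.

16.04 Mbps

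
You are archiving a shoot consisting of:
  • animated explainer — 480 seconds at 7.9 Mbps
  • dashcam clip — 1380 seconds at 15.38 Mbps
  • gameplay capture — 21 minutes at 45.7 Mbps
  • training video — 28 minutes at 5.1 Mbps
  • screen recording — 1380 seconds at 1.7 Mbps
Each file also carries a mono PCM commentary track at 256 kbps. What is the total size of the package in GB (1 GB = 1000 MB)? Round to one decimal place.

Audio: 256 kbps = 0.256 Mbps.
animated explainer: 8.156 Mbps × 480 s = 3914.9 Mb
dashcam clip: 15.636 Mbps × 1380 s = 21577.7 Mb
gameplay capture: 45.956 Mbps × 1260 s = 57904.6 Mb
training video: 5.356 Mbps × 1680 s = 8998.1 Mb
screen recording: 1.956 Mbps × 1380 s = 2699.3 Mb
Total: 95094.5 Mb = 11886.8 MB.
= 11.89 GB.

11.9 GB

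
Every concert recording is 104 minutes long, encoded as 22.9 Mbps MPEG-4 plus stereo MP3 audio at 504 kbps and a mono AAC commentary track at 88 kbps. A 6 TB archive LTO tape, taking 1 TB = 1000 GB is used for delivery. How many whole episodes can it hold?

327

104 min = 6240 s
Audio total: 504 + 88 = 592 kbps = 0.592 Mbps.
Total bitrate: 23.492 Mbps.
Per item: 23.492 Mbps × 6240 s = 146,590 Mb = 18,324 MB.
Capacity: 6 TB = 48,000,000 Mb; 327.44 items → 327 complete.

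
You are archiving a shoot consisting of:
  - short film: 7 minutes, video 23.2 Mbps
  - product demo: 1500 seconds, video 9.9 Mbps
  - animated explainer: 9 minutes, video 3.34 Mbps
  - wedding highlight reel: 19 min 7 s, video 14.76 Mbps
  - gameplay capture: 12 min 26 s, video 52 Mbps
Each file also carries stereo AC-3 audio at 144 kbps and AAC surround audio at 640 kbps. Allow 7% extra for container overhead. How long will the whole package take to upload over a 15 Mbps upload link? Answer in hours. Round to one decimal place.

1.7 hours

Audio total: 144 + 640 = 784 kbps = 0.784 Mbps.
short film: 23.984 Mbps × 420 s × 1.07 = 10778.4 Mb
product demo: 10.684 Mbps × 1500 s × 1.07 = 17147.8 Mb
animated explainer: 4.124 Mbps × 540 s × 1.07 = 2382.8 Mb
wedding highlight reel: 15.544 Mbps × 1147 s × 1.07 = 19077.0 Mb
gameplay capture: 52.784 Mbps × 746 s × 1.07 = 42133.2 Mb
Total: 91519.3 Mb = 11439.9 MB.
At 15 Mbps: 91519.3 / 15 = 6101 s ≈ 1.69 hours.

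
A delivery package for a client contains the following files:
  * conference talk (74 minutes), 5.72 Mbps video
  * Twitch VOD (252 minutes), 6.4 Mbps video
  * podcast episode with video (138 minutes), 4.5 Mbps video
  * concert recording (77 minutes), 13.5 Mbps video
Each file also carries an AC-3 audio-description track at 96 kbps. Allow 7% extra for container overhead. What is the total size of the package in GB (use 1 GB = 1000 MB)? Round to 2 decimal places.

30.08 GB

Audio: 96 kbps = 0.096 Mbps.
conference talk: 5.816 Mbps × 4440 s × 1.07 = 27630.7 Mb
Twitch VOD: 6.496 Mbps × 15120 s × 1.07 = 105094.9 Mb
podcast episode with video: 4.596 Mbps × 8280 s × 1.07 = 40718.7 Mb
concert recording: 13.596 Mbps × 4620 s × 1.07 = 67210.5 Mb
Total: 240654.7 Mb = 30081.8 MB.
= 30.08 GB.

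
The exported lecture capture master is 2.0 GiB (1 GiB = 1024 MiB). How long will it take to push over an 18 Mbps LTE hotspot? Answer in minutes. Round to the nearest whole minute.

File: 2.0 GiB = 17179.9 Mb.
At 18 Mbps: 17179.9 / 18 = 954.4 s ≈ 15.9 minutes.

16 minutes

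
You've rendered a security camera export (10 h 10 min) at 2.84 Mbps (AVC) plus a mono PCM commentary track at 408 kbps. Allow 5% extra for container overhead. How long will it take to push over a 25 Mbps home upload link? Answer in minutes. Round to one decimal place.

10 h 10 min = 610 min = 36600 s
Audio: 408 kbps = 0.408 Mbps.
Total bitrate: 3.248 Mbps.
File: 3.248 Mbps × 36600 s = 118876.8 Mb.
With 5% container overhead: ×1.05. → 124820.6 Mb.
At 25 Mbps: 124820.6 / 25 = 4992.8 s ≈ 83.2 minutes.

83.2 minutes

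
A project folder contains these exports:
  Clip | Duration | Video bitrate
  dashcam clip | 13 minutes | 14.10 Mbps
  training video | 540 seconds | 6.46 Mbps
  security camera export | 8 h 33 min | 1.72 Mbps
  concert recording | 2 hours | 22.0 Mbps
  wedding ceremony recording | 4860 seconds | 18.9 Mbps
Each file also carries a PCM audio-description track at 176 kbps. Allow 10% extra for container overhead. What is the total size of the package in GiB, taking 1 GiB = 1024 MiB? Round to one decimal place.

41.7 GiB

Audio: 176 kbps = 0.176 Mbps.
dashcam clip: 14.276 Mbps × 780 s × 1.10 = 12248.8 Mb
training video: 6.636 Mbps × 540 s × 1.10 = 3941.8 Mb
security camera export: 1.896 Mbps × 30780 s × 1.10 = 64194.8 Mb
concert recording: 22.176 Mbps × 7200 s × 1.10 = 175633.9 Mb
wedding ceremony recording: 19.076 Mbps × 4860 s × 1.10 = 101980.3 Mb
Total: 357999.6 Mb = 44749.9 MB.
= 41.68 GiB.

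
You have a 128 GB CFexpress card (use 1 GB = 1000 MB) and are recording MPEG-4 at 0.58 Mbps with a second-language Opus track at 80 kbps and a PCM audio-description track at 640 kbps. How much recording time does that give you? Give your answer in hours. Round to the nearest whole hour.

219 hours

Audio total: 80 + 640 = 720 kbps = 0.720 Mbps.
Total bitrate: 0.58 + 0.720 = 1.300 Mbps.
Capacity: 128 GB = 1,024,000 Mb.
Recording time: 1,024,000 / 1.300 = 787,692 s ≈ 219 hours.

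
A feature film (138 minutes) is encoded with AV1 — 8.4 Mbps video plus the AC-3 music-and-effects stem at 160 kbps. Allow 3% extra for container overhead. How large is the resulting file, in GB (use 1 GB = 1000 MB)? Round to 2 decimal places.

138 min = 8280 s
Audio: 160 kbps = 0.160 Mbps.
Total bitrate: 8.4 + 0.160 = 8.560 Mbps.
Stream data: 8.560 Mbps × 8280 s = 70876.8 Mb.
With 3% container overhead: ×1.03.
73,003 Mb ÷ 8 = 9,125 MB → 9.125 GB.

9.13 GB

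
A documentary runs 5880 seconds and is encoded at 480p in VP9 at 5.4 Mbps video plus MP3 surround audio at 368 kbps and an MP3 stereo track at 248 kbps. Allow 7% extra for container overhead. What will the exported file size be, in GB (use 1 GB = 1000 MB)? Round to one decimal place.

4.7 GB

Audio total: 368 + 248 = 616 kbps = 0.616 Mbps.
Total bitrate: 5.4 + 0.616 = 6.016 Mbps.
Stream data: 6.016 Mbps × 5880 s = 35374.1 Mb.
With 7% container overhead: ×1.07.
37,850 Mb ÷ 8 = 4,731 MB → 4.731 GB.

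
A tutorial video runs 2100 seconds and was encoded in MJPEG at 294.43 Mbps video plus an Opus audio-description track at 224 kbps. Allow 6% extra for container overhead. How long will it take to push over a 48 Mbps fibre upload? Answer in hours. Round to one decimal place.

Audio: 224 kbps = 0.224 Mbps.
Total bitrate: 294.654 Mbps.
File: 294.654 Mbps × 2100 s = 618773.4 Mb.
With 6% container overhead: ×1.06. → 655899.8 Mb.
At 48 Mbps: 655899.8 / 48 = 13664.6 s ≈ 3.8 hours.

3.8 hours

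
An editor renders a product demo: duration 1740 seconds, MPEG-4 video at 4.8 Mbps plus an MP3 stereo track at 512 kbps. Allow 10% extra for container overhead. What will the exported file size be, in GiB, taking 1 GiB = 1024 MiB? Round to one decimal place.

1.2 GiB

Audio: 512 kbps = 0.512 Mbps.
Total bitrate: 4.8 + 0.512 = 5.312 Mbps.
Stream data: 5.312 Mbps × 1740 s = 9242.9 Mb.
With 10% container overhead: ×1.10.
10,167 Mb = 1,270,896,000 bytes ÷ 1,073,741,824 = 1.184 GiB.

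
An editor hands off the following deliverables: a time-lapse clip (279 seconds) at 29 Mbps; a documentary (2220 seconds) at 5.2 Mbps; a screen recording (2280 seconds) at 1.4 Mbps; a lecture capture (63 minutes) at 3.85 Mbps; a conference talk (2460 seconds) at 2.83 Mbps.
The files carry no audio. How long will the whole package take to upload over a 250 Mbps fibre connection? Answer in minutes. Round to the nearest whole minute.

time-lapse clip: 29.000 Mbps × 279 s = 8091.0 Mb
documentary: 5.200 Mbps × 2220 s = 11544.0 Mb
screen recording: 1.400 Mbps × 2280 s = 3192.0 Mb
lecture capture: 3.850 Mbps × 3780 s = 14553.0 Mb
conference talk: 2.830 Mbps × 2460 s = 6961.8 Mb
Total: 44341.8 Mb = 5542.7 MB.
At 250 Mbps: 44341.8 / 250 = 177 s ≈ 2.96 minutes.

3 minutes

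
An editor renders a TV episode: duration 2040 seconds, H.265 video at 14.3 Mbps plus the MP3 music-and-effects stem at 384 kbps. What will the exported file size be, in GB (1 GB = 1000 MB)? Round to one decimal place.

Audio: 384 kbps = 0.384 Mbps.
Total bitrate: 14.3 + 0.384 = 14.684 Mbps.
Stream data: 14.684 Mbps × 2040 s = 29955.4 Mb.
29,955 Mb ÷ 8 = 3,744 MB → 3.744 GB.

3.7 GB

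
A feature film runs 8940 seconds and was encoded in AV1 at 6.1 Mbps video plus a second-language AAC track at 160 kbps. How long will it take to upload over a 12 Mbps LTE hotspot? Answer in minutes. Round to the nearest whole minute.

Audio: 160 kbps = 0.160 Mbps.
Total bitrate: 6.260 Mbps.
File: 6.260 Mbps × 8940 s = 55964.4 Mb.
At 12 Mbps: 55964.4 / 12 = 4663.7 s ≈ 77.7 minutes.

78 minutes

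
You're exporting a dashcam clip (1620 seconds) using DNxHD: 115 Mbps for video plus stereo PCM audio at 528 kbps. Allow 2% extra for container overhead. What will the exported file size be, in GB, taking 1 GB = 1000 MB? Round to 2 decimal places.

23.86 GB

Audio: 528 kbps = 0.528 Mbps.
Total bitrate: 115 + 0.528 = 115.528 Mbps.
Stream data: 115.528 Mbps × 1620 s = 187155.4 Mb.
With 2% container overhead: ×1.02.
190,898 Mb ÷ 8 = 23,862 MB → 23.86 GB.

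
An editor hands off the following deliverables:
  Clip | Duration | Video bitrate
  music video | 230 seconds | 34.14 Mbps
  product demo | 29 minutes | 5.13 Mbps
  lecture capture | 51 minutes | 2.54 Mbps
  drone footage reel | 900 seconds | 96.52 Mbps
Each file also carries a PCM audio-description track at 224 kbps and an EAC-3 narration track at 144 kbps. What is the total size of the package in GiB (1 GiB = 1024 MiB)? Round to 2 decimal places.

13.22 GiB

Audio total: 224 + 144 = 368 kbps = 0.368 Mbps.
music video: 34.508 Mbps × 230 s = 7936.8 Mb
product demo: 5.498 Mbps × 1740 s = 9566.5 Mb
lecture capture: 2.908 Mbps × 3060 s = 8898.5 Mb
drone footage reel: 96.888 Mbps × 900 s = 87199.2 Mb
Total: 113601.0 Mb = 14200.1 MB.
= 13.22 GiB.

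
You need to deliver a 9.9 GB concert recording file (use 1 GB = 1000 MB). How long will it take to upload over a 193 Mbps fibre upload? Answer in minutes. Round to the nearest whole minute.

File: 9.9 GB = 79200.0 Mb.
At 193 Mbps: 79200.0 / 193 = 410.4 s ≈ 6.84 minutes.

7 minutes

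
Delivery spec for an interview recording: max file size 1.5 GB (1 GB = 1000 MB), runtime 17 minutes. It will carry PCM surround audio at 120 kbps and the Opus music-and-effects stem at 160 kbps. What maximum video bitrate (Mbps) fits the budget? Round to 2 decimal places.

Budget: 1.5 GB = 12000.0 Mb.
17 min = 1020 s
Total bitrate budget: 12000.0 Mb / 1020 s = 11.765 Mbps.
Audio total: 120 + 160 = 280 kbps = 0.280 Mbps.
Video: 11.765 − 0.280 = 11.485 Mbps.

11.48 Mbps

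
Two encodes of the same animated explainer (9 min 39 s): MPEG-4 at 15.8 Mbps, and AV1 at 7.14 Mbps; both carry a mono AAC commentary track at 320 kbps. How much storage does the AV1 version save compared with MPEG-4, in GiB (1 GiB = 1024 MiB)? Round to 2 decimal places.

0.58 GiB

9 min 39 s = 579 s
Audio: 320 kbps = 0.320 Mbps.
MPEG-4: 16.120 Mbps × 579 s = 9333.5 Mb = 1.087 GiB.
AV1: 7.460 Mbps × 579 s = 4319.3 Mb = 0.503 GiB.
Saving: 1.087 − 0.503 = 0.584 GiB.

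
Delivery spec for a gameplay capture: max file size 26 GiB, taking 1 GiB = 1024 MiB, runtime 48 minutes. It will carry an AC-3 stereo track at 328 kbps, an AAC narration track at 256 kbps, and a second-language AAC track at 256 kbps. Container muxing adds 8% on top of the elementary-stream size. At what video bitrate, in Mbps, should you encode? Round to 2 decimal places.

Budget: 26 GiB = 223338.3 Mb.
Stream payload after overhead: 223338.3 / 1.08 = 206794.7 Mb.
48 min = 2880 s
Total bitrate budget: 206794.7 Mb / 2880 s = 71.804 Mbps.
Audio total: 328 + 256 + 256 = 840 kbps = 0.840 Mbps.
Video: 71.804 − 0.840 = 70.964 Mbps.

70.96 Mbps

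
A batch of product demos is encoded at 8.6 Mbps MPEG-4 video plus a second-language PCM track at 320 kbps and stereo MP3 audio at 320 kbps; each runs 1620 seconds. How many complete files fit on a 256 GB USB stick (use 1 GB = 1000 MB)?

Audio total: 320 + 320 = 640 kbps = 0.640 Mbps.
Total bitrate: 9.240 Mbps.
Per item: 9.240 Mbps × 1620 s = 14,969 Mb = 1,871 MB.
Capacity: 256 GB = 2,048,000 Mb; 136.82 items → 136 complete.

136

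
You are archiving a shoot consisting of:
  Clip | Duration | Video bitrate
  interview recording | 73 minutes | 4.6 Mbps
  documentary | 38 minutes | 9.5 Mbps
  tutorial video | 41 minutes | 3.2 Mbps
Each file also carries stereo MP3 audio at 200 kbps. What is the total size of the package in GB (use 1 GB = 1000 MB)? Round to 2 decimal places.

6.44 GB

Audio: 200 kbps = 0.200 Mbps.
interview recording: 4.800 Mbps × 4380 s = 21024.0 Mb
documentary: 9.700 Mbps × 2280 s = 22116.0 Mb
tutorial video: 3.400 Mbps × 2460 s = 8364.0 Mb
Total: 51504.0 Mb = 6438.0 MB.
= 6.438 GB.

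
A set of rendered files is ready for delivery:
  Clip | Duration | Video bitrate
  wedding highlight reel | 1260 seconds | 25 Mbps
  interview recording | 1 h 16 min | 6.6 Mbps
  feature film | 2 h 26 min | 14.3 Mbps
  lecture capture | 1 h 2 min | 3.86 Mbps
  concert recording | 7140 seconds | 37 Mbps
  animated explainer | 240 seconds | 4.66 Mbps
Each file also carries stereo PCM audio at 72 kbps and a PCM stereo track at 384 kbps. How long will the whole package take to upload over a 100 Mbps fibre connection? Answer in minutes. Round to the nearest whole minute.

80 minutes

Audio total: 72 + 384 = 456 kbps = 0.456 Mbps.
wedding highlight reel: 25.456 Mbps × 1260 s = 32074.6 Mb
interview recording: 7.056 Mbps × 4560 s = 32175.4 Mb
feature film: 14.756 Mbps × 8760 s = 129262.6 Mb
lecture capture: 4.316 Mbps × 3720 s = 16055.5 Mb
concert recording: 37.456 Mbps × 7140 s = 267435.8 Mb
animated explainer: 5.116 Mbps × 240 s = 1227.8 Mb
Total: 478231.7 Mb = 59779.0 MB.
At 100 Mbps: 478231.7 / 100 = 4782 s ≈ 79.7 minutes.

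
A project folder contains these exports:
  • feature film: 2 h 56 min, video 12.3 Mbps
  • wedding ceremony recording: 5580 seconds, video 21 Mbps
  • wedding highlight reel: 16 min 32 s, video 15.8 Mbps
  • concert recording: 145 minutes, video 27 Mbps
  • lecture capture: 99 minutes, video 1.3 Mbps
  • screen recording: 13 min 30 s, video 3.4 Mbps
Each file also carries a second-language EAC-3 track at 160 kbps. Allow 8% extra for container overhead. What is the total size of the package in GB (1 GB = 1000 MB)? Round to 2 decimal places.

69.30 GB

Audio: 160 kbps = 0.160 Mbps.
feature film: 12.460 Mbps × 10560 s × 1.08 = 142103.8 Mb
wedding ceremony recording: 21.160 Mbps × 5580 s × 1.08 = 127518.6 Mb
wedding highlight reel: 15.960 Mbps × 992 s × 1.08 = 17098.9 Mb
concert recording: 27.160 Mbps × 8700 s × 1.08 = 255195.4 Mb
lecture capture: 1.460 Mbps × 5940 s × 1.08 = 9366.2 Mb
screen recording: 3.560 Mbps × 810 s × 1.08 = 3114.3 Mb
Total: 554397.2 Mb = 69299.6 MB.
= 69.30 GB.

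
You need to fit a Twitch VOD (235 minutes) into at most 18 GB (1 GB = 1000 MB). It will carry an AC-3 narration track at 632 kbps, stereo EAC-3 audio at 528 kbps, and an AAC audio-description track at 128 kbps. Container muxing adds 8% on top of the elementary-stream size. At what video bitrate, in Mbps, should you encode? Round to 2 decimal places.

Budget: 18 GB = 144000.0 Mb.
Stream payload after overhead: 144000.0 / 1.08 = 133333.3 Mb.
235 min = 14100 s
Total bitrate budget: 133333.3 Mb / 14100 s = 9.456 Mbps.
Audio total: 632 + 528 + 128 = 1288 kbps = 1.288 Mbps.
Video: 9.456 − 1.288 = 8.168 Mbps.

8.17 Mbps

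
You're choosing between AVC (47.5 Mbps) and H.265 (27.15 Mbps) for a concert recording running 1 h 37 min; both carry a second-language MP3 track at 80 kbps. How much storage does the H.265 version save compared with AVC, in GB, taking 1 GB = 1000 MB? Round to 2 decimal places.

1 h 37 min = 97 min = 5820 s
Audio: 80 kbps = 0.080 Mbps.
AVC: 47.580 Mbps × 5820 s = 276915.6 Mb = 34.614 GB.
H.265: 27.230 Mbps × 5820 s = 158478.6 Mb = 19.810 GB.
Saving: 34.614 − 19.810 = 14.805 GB.

14.80 GB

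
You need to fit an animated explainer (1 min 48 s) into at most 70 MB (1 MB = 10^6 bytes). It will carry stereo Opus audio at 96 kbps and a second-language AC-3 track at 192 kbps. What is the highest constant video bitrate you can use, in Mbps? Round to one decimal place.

Budget: 70 MB = 560.0 Mb.
1 min 48 s = 108 s
Total bitrate budget: 560.0 Mb / 108 s = 5.185 Mbps.
Audio total: 96 + 192 = 288 kbps = 0.288 Mbps.
Video: 5.185 − 0.288 = 4.897 Mbps.

4.9 Mbps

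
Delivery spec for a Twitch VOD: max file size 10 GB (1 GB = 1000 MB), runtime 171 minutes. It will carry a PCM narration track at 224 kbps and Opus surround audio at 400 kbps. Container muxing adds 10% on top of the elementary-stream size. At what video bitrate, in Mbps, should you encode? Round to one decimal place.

6.5 Mbps

Budget: 10 GB = 80000.0 Mb.
Stream payload after overhead: 80000.0 / 1.10 = 72727.3 Mb.
171 min = 10260 s
Total bitrate budget: 72727.3 Mb / 10260 s = 7.088 Mbps.
Audio total: 224 + 400 = 624 kbps = 0.624 Mbps.
Video: 7.088 − 0.624 = 6.464 Mbps.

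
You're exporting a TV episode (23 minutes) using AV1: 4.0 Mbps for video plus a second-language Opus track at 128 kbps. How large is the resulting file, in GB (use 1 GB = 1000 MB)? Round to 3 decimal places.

23 min = 1380 s
Audio: 128 kbps = 0.128 Mbps.
Total bitrate: 4.0 + 0.128 = 4.128 Mbps.
Stream data: 4.128 Mbps × 1380 s = 5696.6 Mb.
5,697 Mb ÷ 8 = 712.1 MB → 0.7121 GB.

0.712 GB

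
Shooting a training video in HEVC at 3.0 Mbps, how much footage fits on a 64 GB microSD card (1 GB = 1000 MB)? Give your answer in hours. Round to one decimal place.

47.4 hours

Capacity: 64 GB = 512,000 Mb.
Recording time: 512,000 / 3.000 = 170,667 s ≈ 47.4 hours.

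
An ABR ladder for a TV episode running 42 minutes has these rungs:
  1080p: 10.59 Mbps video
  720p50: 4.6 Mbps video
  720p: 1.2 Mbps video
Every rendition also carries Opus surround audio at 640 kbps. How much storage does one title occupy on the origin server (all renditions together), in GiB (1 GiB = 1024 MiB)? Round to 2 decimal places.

42 min = 2520 s
Audio: 640 kbps = 0.640 Mbps.
Sum of rendition bitrates: (10.59+0.640) + (4.6+0.640) + (1.2+0.640) = 18.310 Mbps.
× 2520 s = 46,141 Mb = 5,768 MB = 5.372 GiB.

5.37 GiB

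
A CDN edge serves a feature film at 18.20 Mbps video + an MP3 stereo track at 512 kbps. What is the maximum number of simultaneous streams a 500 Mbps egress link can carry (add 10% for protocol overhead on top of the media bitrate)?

Audio: 512 kbps = 0.512 Mbps.
Per-viewer media rate: 18.712 Mbps.
On the wire with 10% overhead: 20.583 Mbps.
500 Mbps = 500.0 Mbps; 500.0 / 20.583 = 24.29 → 24 viewers.

24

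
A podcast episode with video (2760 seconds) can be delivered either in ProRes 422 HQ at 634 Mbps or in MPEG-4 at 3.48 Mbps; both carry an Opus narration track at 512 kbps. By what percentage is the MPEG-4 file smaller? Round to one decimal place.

Audio: 512 kbps = 0.512 Mbps.
ProRes 422 HQ: 634.512 Mbps × 2760 s = 1751253.1 Mb = 218.907 GB.
MPEG-4: 3.992 Mbps × 2760 s = 11017.9 Mb = 1.377 GB.
Reduction: (1 − 1.377/218.907) × 100 = 99.37%.

99.4%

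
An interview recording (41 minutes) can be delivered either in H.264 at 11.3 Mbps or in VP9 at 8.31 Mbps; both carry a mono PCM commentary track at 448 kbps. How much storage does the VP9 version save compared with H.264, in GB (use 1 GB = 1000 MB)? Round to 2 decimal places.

0.92 GB

41 min = 2460 s
Audio: 448 kbps = 0.448 Mbps.
H.264: 11.748 Mbps × 2460 s = 28900.1 Mb = 3.613 GB.
VP9: 8.758 Mbps × 2460 s = 21544.7 Mb = 2.693 GB.
Saving: 3.613 − 2.693 = 0.919 GB.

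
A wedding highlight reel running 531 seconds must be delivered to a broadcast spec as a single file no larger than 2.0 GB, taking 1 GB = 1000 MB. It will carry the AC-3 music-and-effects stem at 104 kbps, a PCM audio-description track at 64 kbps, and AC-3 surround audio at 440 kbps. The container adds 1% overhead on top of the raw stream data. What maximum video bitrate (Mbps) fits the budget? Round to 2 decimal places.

Budget: 2.0 GB = 16000.0 Mb.
Stream payload after overhead: 16000.0 / 1.01 = 15841.6 Mb.
Total bitrate budget: 15841.6 Mb / 531 s = 29.833 Mbps.
Audio total: 104 + 64 + 440 = 608 kbps = 0.608 Mbps.
Video: 29.833 − 0.608 = 29.225 Mbps.

29.23 Mbps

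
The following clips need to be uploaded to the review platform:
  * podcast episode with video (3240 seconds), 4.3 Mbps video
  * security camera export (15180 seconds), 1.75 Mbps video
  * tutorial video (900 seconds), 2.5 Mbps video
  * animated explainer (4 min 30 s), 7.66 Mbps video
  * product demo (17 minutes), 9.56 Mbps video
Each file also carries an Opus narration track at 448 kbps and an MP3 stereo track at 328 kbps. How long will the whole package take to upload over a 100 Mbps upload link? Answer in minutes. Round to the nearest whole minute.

Audio total: 448 + 328 = 776 kbps = 0.776 Mbps.
podcast episode with video: 5.076 Mbps × 3240 s = 16446.2 Mb
security camera export: 2.526 Mbps × 15180 s = 38344.7 Mb
tutorial video: 3.276 Mbps × 900 s = 2948.4 Mb
animated explainer: 8.436 Mbps × 270 s = 2277.7 Mb
product demo: 10.336 Mbps × 1020 s = 10542.7 Mb
Total: 70559.8 Mb = 8820.0 MB.
At 100 Mbps: 70559.8 / 100 = 706 s ≈ 11.8 minutes.

12 minutes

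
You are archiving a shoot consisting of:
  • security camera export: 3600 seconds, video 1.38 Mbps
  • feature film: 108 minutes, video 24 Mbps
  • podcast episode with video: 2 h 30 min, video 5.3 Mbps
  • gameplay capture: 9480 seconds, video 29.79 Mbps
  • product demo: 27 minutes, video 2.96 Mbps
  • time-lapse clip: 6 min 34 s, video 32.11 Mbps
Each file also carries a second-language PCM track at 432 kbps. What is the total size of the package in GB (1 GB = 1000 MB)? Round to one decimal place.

Audio: 432 kbps = 0.432 Mbps.
security camera export: 1.812 Mbps × 3600 s = 6523.2 Mb
feature film: 24.432 Mbps × 6480 s = 158319.4 Mb
podcast episode with video: 5.732 Mbps × 9000 s = 51588.0 Mb
gameplay capture: 30.222 Mbps × 9480 s = 286504.6 Mb
product demo: 3.392 Mbps × 1620 s = 5495.0 Mb
time-lapse clip: 32.542 Mbps × 394 s = 12821.5 Mb
Total: 521251.7 Mb = 65156.5 MB.
= 65.16 GB.

65.2 GB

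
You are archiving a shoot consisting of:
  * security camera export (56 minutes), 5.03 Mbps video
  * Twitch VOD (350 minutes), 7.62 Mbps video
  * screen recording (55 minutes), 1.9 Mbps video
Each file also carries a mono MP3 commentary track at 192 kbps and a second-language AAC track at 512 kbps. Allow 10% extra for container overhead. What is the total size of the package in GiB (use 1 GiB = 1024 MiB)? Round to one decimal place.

26.0 GiB

Audio total: 192 + 512 = 704 kbps = 0.704 Mbps.
security camera export: 5.734 Mbps × 3360 s × 1.10 = 21192.9 Mb
Twitch VOD: 8.324 Mbps × 21000 s × 1.10 = 192284.4 Mb
screen recording: 2.604 Mbps × 3300 s × 1.10 = 9452.5 Mb
Total: 222929.8 Mb = 27866.2 MB.
= 25.95 GiB.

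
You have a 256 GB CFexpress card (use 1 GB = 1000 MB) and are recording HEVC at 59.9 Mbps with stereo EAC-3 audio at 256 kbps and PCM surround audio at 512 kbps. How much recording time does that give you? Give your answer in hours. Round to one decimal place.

9.4 hours

Audio total: 256 + 512 = 768 kbps = 0.768 Mbps.
Total bitrate: 59.9 + 0.768 = 60.668 Mbps.
Capacity: 256 GB = 2,048,000 Mb.
Recording time: 2,048,000 / 60.668 = 33,757 s ≈ 9.38 hours.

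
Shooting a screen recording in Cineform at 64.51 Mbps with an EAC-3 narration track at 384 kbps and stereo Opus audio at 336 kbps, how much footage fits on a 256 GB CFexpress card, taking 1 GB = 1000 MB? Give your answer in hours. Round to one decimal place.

Audio total: 384 + 336 = 720 kbps = 0.720 Mbps.
Total bitrate: 64.51 + 0.720 = 65.230 Mbps.
Capacity: 256 GB = 2,048,000 Mb.
Recording time: 2,048,000 / 65.230 = 31,397 s ≈ 8.72 hours.

8.7 hours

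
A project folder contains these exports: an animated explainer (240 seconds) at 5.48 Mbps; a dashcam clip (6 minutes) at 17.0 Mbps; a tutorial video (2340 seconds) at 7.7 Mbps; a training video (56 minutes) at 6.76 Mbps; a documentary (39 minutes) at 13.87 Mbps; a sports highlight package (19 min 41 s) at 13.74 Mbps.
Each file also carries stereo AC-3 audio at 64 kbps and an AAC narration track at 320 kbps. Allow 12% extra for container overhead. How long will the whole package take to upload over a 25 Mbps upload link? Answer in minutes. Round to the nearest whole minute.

75 minutes

Audio total: 64 + 320 = 384 kbps = 0.384 Mbps.
animated explainer: 5.864 Mbps × 240 s × 1.12 = 1576.2 Mb
dashcam clip: 17.384 Mbps × 360 s × 1.12 = 7009.2 Mb
tutorial video: 8.084 Mbps × 2340 s × 1.12 = 21186.5 Mb
training video: 7.144 Mbps × 3360 s × 1.12 = 26884.3 Mb
documentary: 14.254 Mbps × 2340 s × 1.12 = 37356.9 Mb
sports highlight package: 14.124 Mbps × 1181 s × 1.12 = 18682.1 Mb
Total: 112695.3 Mb = 14086.9 MB.
At 25 Mbps: 112695.3 / 25 = 4508 s ≈ 75.1 minutes.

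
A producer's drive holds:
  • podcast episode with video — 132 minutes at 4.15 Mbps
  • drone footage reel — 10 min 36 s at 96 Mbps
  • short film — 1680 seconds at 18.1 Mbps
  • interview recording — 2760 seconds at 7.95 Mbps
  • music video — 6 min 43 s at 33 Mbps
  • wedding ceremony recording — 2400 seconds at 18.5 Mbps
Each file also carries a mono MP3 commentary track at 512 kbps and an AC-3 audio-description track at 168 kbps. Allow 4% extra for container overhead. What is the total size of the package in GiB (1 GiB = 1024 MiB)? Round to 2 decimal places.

Audio total: 512 + 168 = 680 kbps = 0.680 Mbps.
podcast episode with video: 4.830 Mbps × 7920 s × 1.04 = 39783.7 Mb
drone footage reel: 96.680 Mbps × 636 s × 1.04 = 63948.0 Mb
short film: 18.780 Mbps × 1680 s × 1.04 = 32812.4 Mb
interview recording: 8.630 Mbps × 2760 s × 1.04 = 24771.6 Mb
music video: 33.680 Mbps × 403 s × 1.04 = 14116.0 Mb
wedding ceremony recording: 19.180 Mbps × 2400 s × 1.04 = 47873.3 Mb
Total: 223305.0 Mb = 27913.1 MB.
= 26.00 GiB.

26.00 GiB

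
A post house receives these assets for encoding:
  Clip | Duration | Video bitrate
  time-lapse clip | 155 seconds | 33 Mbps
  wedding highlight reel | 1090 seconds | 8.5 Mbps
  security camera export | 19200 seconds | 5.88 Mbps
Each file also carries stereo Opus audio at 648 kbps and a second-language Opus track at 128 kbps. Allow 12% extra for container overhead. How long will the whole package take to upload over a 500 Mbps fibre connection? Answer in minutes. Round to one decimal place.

5.3 minutes

Audio total: 648 + 128 = 776 kbps = 0.776 Mbps.
time-lapse clip: 33.776 Mbps × 155 s × 1.12 = 5863.5 Mb
wedding highlight reel: 9.276 Mbps × 1090 s × 1.12 = 11324.1 Mb
security camera export: 6.656 Mbps × 19200 s × 1.12 = 143130.6 Mb
Total: 160318.3 Mb = 20039.8 MB.
At 500 Mbps: 160318.3 / 500 = 321 s ≈ 5.34 minutes.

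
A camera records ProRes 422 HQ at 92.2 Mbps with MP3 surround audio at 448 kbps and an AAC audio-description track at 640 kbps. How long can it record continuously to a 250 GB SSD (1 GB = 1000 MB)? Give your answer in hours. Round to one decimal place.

6.0 hours

Audio total: 448 + 640 = 1088 kbps = 1.088 Mbps.
Total bitrate: 92.2 + 1.088 = 93.288 Mbps.
Capacity: 250 GB = 2,000,000 Mb.
Recording time: 2,000,000 / 93.288 = 21,439 s ≈ 5.96 hours.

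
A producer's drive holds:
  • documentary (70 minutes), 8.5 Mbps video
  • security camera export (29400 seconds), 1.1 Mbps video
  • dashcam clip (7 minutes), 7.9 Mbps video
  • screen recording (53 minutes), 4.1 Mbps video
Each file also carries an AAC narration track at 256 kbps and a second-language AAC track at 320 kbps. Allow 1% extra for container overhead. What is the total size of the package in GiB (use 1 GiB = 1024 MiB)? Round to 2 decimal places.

Audio total: 256 + 320 = 576 kbps = 0.576 Mbps.
documentary: 9.076 Mbps × 4200 s × 1.01 = 38500.4 Mb
security camera export: 1.676 Mbps × 29400 s × 1.01 = 49767.1 Mb
dashcam clip: 8.476 Mbps × 420 s × 1.01 = 3595.5 Mb
screen recording: 4.676 Mbps × 3180 s × 1.01 = 15018.4 Mb
Total: 106881.4 Mb = 13360.2 MB.
= 12.44 GiB.

12.44 GiB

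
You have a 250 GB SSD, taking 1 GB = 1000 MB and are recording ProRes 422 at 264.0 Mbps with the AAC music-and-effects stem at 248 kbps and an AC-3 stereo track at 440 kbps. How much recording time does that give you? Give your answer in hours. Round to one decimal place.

2.1 hours

Audio total: 248 + 440 = 688 kbps = 0.688 Mbps.
Total bitrate: 264.0 + 0.688 = 264.688 Mbps.
Capacity: 250 GB = 2,000,000 Mb.
Recording time: 2,000,000 / 264.688 = 7,556 s ≈ 2.10 hours.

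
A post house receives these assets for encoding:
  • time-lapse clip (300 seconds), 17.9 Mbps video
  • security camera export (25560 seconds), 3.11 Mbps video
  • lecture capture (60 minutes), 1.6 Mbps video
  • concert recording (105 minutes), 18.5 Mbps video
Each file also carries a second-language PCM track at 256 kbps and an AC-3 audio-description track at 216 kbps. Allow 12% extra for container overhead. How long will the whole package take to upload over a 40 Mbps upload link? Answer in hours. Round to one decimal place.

1.7 hours

Audio total: 256 + 216 = 472 kbps = 0.472 Mbps.
time-lapse clip: 18.372 Mbps × 300 s × 1.12 = 6173.0 Mb
security camera export: 3.582 Mbps × 25560 s × 1.12 = 102542.6 Mb
lecture capture: 2.072 Mbps × 3600 s × 1.12 = 8354.3 Mb
concert recording: 18.972 Mbps × 6300 s × 1.12 = 133866.4 Mb
Total: 250936.4 Mb = 31367.0 MB.
At 40 Mbps: 250936.4 / 40 = 6273 s ≈ 1.74 hours.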